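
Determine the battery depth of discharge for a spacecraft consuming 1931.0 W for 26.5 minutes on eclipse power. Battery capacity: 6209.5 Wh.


E_used = P * t / 60 = 1931.0 * 26.5 / 60 = 852.8583 Wh
DOD = E_used / E_total * 100 = 852.8583 / 6209.5 * 100
DOD = 13.7347 %

13.7347 %


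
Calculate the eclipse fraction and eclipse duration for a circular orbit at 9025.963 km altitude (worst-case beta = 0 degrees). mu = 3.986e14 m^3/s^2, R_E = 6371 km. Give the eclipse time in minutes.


r = 15396.9630 km
T = 316.8929 min
Eclipse fraction = arcsin(R_E/r)/pi = arcsin(6371.0000/15396.9630)/pi
= arcsin(0.4137829)/pi = 0.1357927
Eclipse duration = 0.1357927 * 316.8929 = 43.0318 min

43.0318 minutes


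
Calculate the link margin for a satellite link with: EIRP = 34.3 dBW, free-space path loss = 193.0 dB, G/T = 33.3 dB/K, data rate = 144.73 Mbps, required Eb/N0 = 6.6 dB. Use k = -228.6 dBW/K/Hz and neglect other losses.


C/N0 = EIRP - FSPL + G/T - k = 34.3 - 193.0 + 33.3 - (-228.6)
C/N0 = 103.2000 dB-Hz
R_b = 144.73 Mbps = 1.4473e+08 bps -> 10*log10(R_b) = 81.6056 dB-Hz
Eb/N0 = C/N0 - 10*log10(R_b) = 103.2000 - 81.6056 = 21.5944 dB
Margin = Eb/N0 - Eb/N0_req = 21.5944 - 6.6 = 14.9944 dB (link closes)

14.9944 dB


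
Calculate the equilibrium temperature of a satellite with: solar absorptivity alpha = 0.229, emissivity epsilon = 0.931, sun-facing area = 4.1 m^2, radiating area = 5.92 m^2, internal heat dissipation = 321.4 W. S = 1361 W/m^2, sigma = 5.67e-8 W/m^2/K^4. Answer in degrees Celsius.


Numerator = alpha*S*A_sun + Q_int = 0.229*1361*4.1 + 321.4 = 1599.2429 W
Denominator = eps*sigma*A_rad = 0.931*5.67e-8*5.92 = 3.1250318e-07 W/K^4
T^4 = 5.1175251e+09 K^4
T = 267.4638 K = -5.6862 C

-5.6862 degrees Celsius


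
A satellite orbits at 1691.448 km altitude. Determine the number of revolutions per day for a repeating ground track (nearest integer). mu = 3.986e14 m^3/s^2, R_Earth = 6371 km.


r = 8.062448e+06 m
T = 2*pi*sqrt(r^3/mu) = 7204.6288 s = 120.0771 min
revs/day = 1440 / 120.0771 = 11.9923
Rounded: 12 revolutions per day

12 revolutions per day


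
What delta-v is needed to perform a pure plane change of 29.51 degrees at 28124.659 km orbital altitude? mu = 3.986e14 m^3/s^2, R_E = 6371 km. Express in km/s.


r = 34495.6590 km = 3.4495659e+07 m
V = sqrt(mu/r) = 3399.2760 m/s
di = 29.51 deg = 0.5150467 rad
dV = 2*V*sin(di/2) = 2*3399.2760*sin(0.2575233)
dV = 1731.4983 m/s = 1.7315 km/s

1.7315 km/s


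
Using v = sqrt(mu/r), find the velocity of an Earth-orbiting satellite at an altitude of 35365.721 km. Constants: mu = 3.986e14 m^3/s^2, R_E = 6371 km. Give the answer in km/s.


r = R_E + alt = 6371.0 + 35365.721 = 41736.7210 km = 4.1736721e+07 m
v = sqrt(mu/r) = sqrt(3.986e14 / 4.1736721e+07) = 3090.3629 m/s = 3.0904 km/s

3.0904 km/s


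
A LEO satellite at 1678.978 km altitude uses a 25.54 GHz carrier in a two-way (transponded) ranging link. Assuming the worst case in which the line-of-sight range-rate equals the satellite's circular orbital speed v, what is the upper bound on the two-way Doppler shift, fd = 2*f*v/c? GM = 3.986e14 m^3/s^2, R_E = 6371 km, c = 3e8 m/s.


r = 8.049978e+06 m
v = sqrt(mu/r) = 7036.7367 m/s (worst-case radial velocity)
f = 25.54 GHz = 2.554e+10 Hz
fd = 2*f*v/c = 2*2.554e+10*7036.7367/3.0e+08
fd = 1.1981217e+06 Hz

1.1981e+06 Hz


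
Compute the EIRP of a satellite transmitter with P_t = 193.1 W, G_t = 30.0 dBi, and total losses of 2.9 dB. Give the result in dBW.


Pt = 193.1 W = 22.8578 dBW
EIRP = Pt_dBW + Gt - losses = 22.8578 + 30.0 - 2.9 = 49.9578 dBW

49.9578 dBW


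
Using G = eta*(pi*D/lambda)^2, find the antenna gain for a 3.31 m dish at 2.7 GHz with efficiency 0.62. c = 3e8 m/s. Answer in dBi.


lambda = c/f = 3e8 / 2.7e+09 = 0.1111111 m
G = eta*(pi*D/lambda)^2 = 0.62*(pi*3.31/0.1111111)^2
G = 5430.4078 (linear)
G = 10*log10(5430.4078) = 37.3483 dBi

37.3483 dBi


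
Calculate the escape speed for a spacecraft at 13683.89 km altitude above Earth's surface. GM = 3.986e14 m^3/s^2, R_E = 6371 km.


r = 6371.0 + 13683.89 = 20054.8900 km = 2.005489e+07 m
v_esc = sqrt(2*mu/r) = sqrt(2*3.986e14 / 2.005489e+07)
v_esc = 6304.8318 m/s = 6.3048 km/s

6.3048 km/s


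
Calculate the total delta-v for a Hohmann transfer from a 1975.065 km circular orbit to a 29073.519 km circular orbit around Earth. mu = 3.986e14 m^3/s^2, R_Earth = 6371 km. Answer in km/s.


r1 = 8346.0650 km = 8.346065e+06 m
r2 = 35444.5190 km = 3.5444519e+07 m
dv1 = sqrt(mu/r1)*(sqrt(2*r2/(r1+r2)) - 1) = 1882.0037 m/s
dv2 = sqrt(mu/r2)*(1 - sqrt(2*r1/(r1+r2))) = 1283.0420 m/s
total dv = |dv1| + |dv2| = 1882.0037 + 1283.0420 = 3165.0457 m/s = 3.1650 km/s

3.1650 km/s


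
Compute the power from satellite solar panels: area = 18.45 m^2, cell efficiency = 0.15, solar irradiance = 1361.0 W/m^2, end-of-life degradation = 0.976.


P = area * eta * S * degradation
P = 18.45 * 0.15 * 1361.0 * 0.976
P = 3676.1699 W

3676.1699 W


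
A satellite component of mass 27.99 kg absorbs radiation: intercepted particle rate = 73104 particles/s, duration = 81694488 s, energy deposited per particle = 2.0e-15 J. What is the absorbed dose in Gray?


Total energy deposited = rate * time * E_per
  = 73104 * 81694488 * 2.0e-15 = 0.01194439 J
Dose = E_total / mass = 0.01194439 / 27.99
Dose = 4.2673768e-04 Gy

4.2674e-04 Gy


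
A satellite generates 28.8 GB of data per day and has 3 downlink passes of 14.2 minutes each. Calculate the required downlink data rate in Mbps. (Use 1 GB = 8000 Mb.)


total contact time = 3 * 14.2 * 60 = 2556.0000 s
data = 28.8 GB = 230400.0000 Mb
rate = 230400.0000 / 2556.0000 = 90.1408 Mbps

90.1408 Mbps


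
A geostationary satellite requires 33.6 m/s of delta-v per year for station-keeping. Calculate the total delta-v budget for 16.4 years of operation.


dV = rate * years = 33.6 * 16.4
dV = 551.0400 m/s

551.0400 m/s


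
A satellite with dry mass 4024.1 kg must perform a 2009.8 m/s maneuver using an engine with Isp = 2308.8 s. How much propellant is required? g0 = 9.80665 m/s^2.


ve = Isp * g0 = 2308.8 * 9.80665 = 22641.593520 m/s
mass ratio = exp(dv/ve) = exp(2009.8/22641.593520) = 1.09282473
m_prop = m_dry * (mr - 1) = 4024.1 * (1.09282473 - 1)
m_prop = 373.5360 kg

373.5360 kg


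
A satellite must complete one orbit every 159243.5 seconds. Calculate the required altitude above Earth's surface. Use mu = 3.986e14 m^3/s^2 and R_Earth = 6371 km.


T = 159243.5 s
r = (mu*T^2/(4*pi^2))^(1/3) = (3.986e14 * 159243.5^2 / (4*pi^2))^(1/3)
r = 6.3499016e+07 m = 63499.0160 km
alt = r - R_E = 63499.0160 - 6371 = 57128.0160 km

57128.0160 km


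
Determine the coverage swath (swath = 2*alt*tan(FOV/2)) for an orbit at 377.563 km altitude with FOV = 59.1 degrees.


FOV = 59.1 deg = 1.0315 rad
swath = 2 * alt * tan(FOV/2) = 2 * 377.563 * tan(0.5157448)
swath = 2 * 377.563 * 0.5669254
swath = 428.1001 km

428.1001 km


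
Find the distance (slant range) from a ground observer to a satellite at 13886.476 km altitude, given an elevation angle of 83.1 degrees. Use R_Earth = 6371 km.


h = 13886.476 km, el = 83.1 deg
d = -R_E*sin(el) + sqrt((R_E*sin(el))^2 + 2*R_E*h + h^2)
d = -6371.0000*sin(1.4504) + sqrt((6371.0000*0.9927573)^2 + 2*6371.0000*13886.476 + 13886.476^2)
d = 13918.1543 km

13918.1543 km


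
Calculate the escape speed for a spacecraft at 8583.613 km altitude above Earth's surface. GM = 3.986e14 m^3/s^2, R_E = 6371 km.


r = 6371.0 + 8583.613 = 14954.6130 km = 1.4954613e+07 m
v_esc = sqrt(2*mu/r) = sqrt(2*3.986e14 / 1.4954613e+07)
v_esc = 7301.2304 m/s = 7.3012 km/s

7.3012 km/s


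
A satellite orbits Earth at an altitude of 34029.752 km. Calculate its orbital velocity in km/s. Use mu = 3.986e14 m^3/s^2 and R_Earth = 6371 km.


r = R_E + alt = 6371.0 + 34029.752 = 40400.7520 km = 4.0400752e+07 m
v = sqrt(mu/r) = sqrt(3.986e14 / 4.0400752e+07) = 3141.0433 m/s = 3.1410 km/s

3.1410 km/s


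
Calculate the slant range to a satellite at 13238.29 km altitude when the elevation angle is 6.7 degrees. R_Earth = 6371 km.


h = 13238.29 km, el = 6.7 deg
d = -R_E*sin(el) + sqrt((R_E*sin(el))^2 + 2*R_E*h + h^2)
d = -6371.0000*sin(0.1169371) + sqrt((6371.0000*0.1166707)^2 + 2*6371.0000*13238.29 + 13238.29^2)
d = 17817.0550 km

17817.0550 km


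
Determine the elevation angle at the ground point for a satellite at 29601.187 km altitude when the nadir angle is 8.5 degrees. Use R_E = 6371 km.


r = R_E + alt = 35972.1870 km
Law of sines in the satellite / Earth-center / ground-point triangle:
  sin(nadir)/R_E = sin(90 + el)/r  =>  cos(el) = (r/R_E)*sin(nadir)
cos(el) = (35972.1870 / 6371.0000) * sin(8.5 deg) = 0.8345672
el = arccos(0.8345672) = 33.4292 deg
(Earth-central angle = 90 - nadir - el = 48.0708 deg)

33.4292 degrees


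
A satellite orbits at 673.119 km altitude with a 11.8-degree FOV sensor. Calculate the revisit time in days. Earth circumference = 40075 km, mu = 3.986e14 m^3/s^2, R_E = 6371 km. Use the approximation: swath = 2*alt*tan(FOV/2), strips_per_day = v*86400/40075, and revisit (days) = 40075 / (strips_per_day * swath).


swath = 2*673.119*tan(0.1029744) = 139.1202 km
v = sqrt(mu/r) = 7522.3806 m/s = 7.5224 km/s
strips/day = v*86400/40075 = 7.5224*86400/40075 = 16.2179
coverage/day = strips * swath = 16.2179 * 139.1202 = 2256.2416 km
revisit = 40075 / 2256.2416 = 17.7618 days

17.7618 days


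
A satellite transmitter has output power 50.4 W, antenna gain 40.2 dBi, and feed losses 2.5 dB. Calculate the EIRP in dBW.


Pt = 50.4 W = 17.0243 dBW
EIRP = Pt_dBW + Gt - losses = 17.0243 + 40.2 - 2.5 = 54.7243 dBW

54.7243 dBW


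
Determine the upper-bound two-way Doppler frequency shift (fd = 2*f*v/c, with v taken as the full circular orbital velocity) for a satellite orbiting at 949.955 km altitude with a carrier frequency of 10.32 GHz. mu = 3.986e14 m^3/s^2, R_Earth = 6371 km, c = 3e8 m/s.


r = 7.320955e+06 m
v = sqrt(mu/r) = 7378.7837 m/s (worst-case radial velocity)
f = 10.32 GHz = 1.032e+10 Hz
fd = 2*f*v/c = 2*1.032e+10*7378.7837/3.0e+08
fd = 507660.3171 Hz

507660.3171 Hz


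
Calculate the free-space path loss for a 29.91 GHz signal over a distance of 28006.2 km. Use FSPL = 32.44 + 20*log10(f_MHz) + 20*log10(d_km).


f = 29.91 GHz = 29910.0000 MHz
d = 28006.2 km
FSPL = 32.44 + 20*log10(29910.0000) + 20*log10(28006.2)
FSPL = 32.44 + 89.5163 + 88.9451
FSPL = 210.9014 dB

210.9014 dB


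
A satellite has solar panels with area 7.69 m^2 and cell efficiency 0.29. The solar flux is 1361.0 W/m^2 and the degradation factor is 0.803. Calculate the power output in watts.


P = area * eta * S * degradation
P = 7.69 * 0.29 * 1361.0 * 0.803
P = 2437.2384 W

2437.2384 W


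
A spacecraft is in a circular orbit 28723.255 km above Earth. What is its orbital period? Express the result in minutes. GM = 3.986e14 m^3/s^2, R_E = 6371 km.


r = 35094.2550 km = 3.5094255e+07 m
T = 2*pi*sqrt(r^3/mu) = 2*pi*sqrt(4.3222321e+22 / 3.986e14)
T = 65428.2436 s = 1090.4707 min

1090.4707 minutes


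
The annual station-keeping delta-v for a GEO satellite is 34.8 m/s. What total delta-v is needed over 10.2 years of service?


dV = rate * years = 34.8 * 10.2
dV = 354.9600 m/s

354.9600 m/s


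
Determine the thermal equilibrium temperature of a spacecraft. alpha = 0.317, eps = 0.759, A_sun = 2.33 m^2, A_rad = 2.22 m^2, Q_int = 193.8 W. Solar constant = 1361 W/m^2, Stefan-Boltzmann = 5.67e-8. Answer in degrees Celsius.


Numerator = alpha*S*A_sun + Q_int = 0.317*1361*2.33 + 193.8 = 1199.0482 W
Denominator = eps*sigma*A_rad = 0.759*5.67e-8*2.22 = 9.5538366e-08 W/K^4
T^4 = 1.2550437e+10 K^4
T = 334.7069 K = 61.5569 C

61.5569 degrees Celsius


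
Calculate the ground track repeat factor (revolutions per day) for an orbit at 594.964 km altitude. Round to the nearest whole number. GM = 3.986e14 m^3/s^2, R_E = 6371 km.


r = 6.965964e+06 m
T = 2*pi*sqrt(r^3/mu) = 5786.0617 s = 96.4344 min
revs/day = 1440 / 96.4344 = 14.9324
Rounded: 15 revolutions per day

15 revolutions per day


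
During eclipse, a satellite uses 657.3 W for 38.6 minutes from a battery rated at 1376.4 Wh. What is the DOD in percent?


E_used = P * t / 60 = 657.3 * 38.6 / 60 = 422.8630 Wh
DOD = E_used / E_total * 100 = 422.8630 / 1376.4 * 100
DOD = 30.7224 %

30.7224 %


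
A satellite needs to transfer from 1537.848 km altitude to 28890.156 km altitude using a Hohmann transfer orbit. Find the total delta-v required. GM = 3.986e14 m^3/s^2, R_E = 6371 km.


r1 = 7908.8480 km = 7.908848e+06 m
r2 = 35261.1560 km = 3.5261156e+07 m
dv1 = sqrt(mu/r1)*(sqrt(2*r2/(r1+r2)) - 1) = 1974.4539 m/s
dv2 = sqrt(mu/r2)*(1 - sqrt(2*r1/(r1+r2))) = 1327.0043 m/s
total dv = |dv1| + |dv2| = 1974.4539 + 1327.0043 = 3301.4582 m/s = 3.3015 km/s

3.3015 km/s


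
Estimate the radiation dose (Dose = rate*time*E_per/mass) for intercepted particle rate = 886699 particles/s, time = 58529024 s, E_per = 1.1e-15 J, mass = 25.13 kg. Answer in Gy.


Total energy deposited = rate * time * E_per
  = 886699 * 58529024 * 1.1e-15 = 0.05708739 J
Dose = E_total / mass = 0.05708739 / 25.13
Dose = 0.002271683 Gy

0.0023 Gy


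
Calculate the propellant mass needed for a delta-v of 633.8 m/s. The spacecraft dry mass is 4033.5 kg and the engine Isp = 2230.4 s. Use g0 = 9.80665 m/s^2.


ve = Isp * g0 = 2230.4 * 9.80665 = 21872.752160 m/s
mass ratio = exp(dv/ve) = exp(633.8/21872.752160) = 1.02940060
m_prop = m_dry * (mr - 1) = 4033.5 * (1.02940060 - 1)
m_prop = 118.5873 kg

118.5873 kg


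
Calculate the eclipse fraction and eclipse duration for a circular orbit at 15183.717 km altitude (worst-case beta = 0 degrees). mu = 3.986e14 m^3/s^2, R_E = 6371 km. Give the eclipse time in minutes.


r = 21554.7170 km
T = 524.8962 min
Eclipse fraction = arcsin(R_E/r)/pi = arcsin(6371.0000/21554.7170)/pi
= arcsin(0.2955734)/pi = 0.09551067
Eclipse duration = 0.09551067 * 524.8962 = 50.1332 min

50.1332 minutes


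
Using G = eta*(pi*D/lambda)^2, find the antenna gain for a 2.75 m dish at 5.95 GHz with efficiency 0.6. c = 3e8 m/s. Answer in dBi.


lambda = c/f = 3e8 / 5.95e+09 = 0.05042017 m
G = eta*(pi*D/lambda)^2 = 0.6*(pi*2.75/0.05042017)^2
G = 17616.0204 (linear)
G = 10*log10(17616.0204) = 42.4591 dBi

42.4591 dBi


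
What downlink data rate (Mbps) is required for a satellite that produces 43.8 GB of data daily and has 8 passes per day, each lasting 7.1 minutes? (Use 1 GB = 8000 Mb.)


total contact time = 8 * 7.1 * 60 = 3408.0000 s
data = 43.8 GB = 350400.0000 Mb
rate = 350400.0000 / 3408.0000 = 102.8169 Mbps

102.8169 Mbps


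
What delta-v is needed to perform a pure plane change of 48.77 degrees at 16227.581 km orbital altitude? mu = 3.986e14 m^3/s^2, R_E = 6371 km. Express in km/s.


r = 22598.5810 km = 2.2598581e+07 m
V = sqrt(mu/r) = 4199.7947 m/s
di = 48.77 deg = 0.8511971 rad
dV = 2*V*sin(di/2) = 2*4199.7947*sin(0.4255985)
dV = 3467.9049 m/s = 3.4679 km/s

3.4679 km/s


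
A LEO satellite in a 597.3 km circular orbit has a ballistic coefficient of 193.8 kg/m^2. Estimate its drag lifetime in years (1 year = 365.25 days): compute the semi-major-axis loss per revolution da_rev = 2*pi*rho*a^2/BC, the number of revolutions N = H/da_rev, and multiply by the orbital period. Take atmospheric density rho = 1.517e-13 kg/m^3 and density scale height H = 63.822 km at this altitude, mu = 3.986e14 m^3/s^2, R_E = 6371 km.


a = R_E + alt = 6968.3000 km = 6.9683e+06 m
da_rev = 2*pi*rho*a^2/BC = 2*pi*1.517e-13*(6.9683e+06)^2/193.8 = 0.238817065 m per revolution
N = H/da_rev = 63822.0000 m / 0.238817065 m = 267242.2095 revolutions
P = 2*pi*sqrt(a^3/mu) = 5788.9724 s
lifetime = N*P = 267242.2095 * 5788.9724 = 1.5470578e+09 s = 17905.7614 days
years = 17905.7614 / 365.25 = 49.0233 years

49.0233 years


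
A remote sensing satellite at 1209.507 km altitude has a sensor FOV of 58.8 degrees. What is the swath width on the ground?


FOV = 58.8 deg = 1.0263 rad
swath = 2 * alt * tan(FOV/2) = 2 * 1209.507 * tan(0.5131268)
swath = 2 * 1209.507 * 0.563471
swath = 1363.0443 km

1363.0443 km


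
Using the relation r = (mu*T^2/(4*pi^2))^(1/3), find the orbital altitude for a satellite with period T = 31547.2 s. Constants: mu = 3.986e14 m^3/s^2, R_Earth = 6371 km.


T = 31547.2 s
r = (mu*T^2/(4*pi^2))^(1/3) = (3.986e14 * 31547.2^2 / (4*pi^2))^(1/3)
r = 2.1579087e+07 m = 21579.0870 km
alt = r - R_E = 21579.0870 - 6371 = 15208.0870 km

15208.0870 km


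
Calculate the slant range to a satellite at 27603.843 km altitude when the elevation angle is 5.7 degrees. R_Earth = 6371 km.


h = 27603.843 km, el = 5.7 deg
d = -R_E*sin(el) + sqrt((R_E*sin(el))^2 + 2*R_E*h + h^2)
d = -6371.0000*sin(0.09948377) + sqrt((6371.0000*0.09931975)^2 + 2*6371.0000*27603.843 + 27603.843^2)
d = 32745.3810 km

32745.3810 km


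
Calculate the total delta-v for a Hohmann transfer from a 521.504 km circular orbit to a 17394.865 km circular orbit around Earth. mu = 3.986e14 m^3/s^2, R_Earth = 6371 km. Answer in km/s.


r1 = 6892.5040 km = 6.892504e+06 m
r2 = 23765.8650 km = 2.3765865e+07 m
dv1 = sqrt(mu/r1)*(sqrt(2*r2/(r1+r2)) - 1) = 1864.1882 m/s
dv2 = sqrt(mu/r2)*(1 - sqrt(2*r1/(r1+r2))) = 1349.2294 m/s
total dv = |dv1| + |dv2| = 1864.1882 + 1349.2294 = 3213.4176 m/s = 3.2134 km/s

3.2134 km/s


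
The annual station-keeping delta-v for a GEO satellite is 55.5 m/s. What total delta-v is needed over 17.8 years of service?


dV = rate * years = 55.5 * 17.8
dV = 987.9000 m/s

987.9000 m/s


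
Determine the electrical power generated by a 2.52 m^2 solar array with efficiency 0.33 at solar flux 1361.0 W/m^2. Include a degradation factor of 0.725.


P = area * eta * S * degradation
P = 2.52 * 0.33 * 1361.0 * 0.725
P = 820.5605 W

820.5605 W


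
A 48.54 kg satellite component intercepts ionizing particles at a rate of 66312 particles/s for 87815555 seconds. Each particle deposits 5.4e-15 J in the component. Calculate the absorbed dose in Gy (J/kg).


Total energy deposited = rate * time * E_per
  = 66312 * 87815555 * 5.4e-15 = 0.03144542 J
Dose = E_total / mass = 0.03144542 / 48.54
Dose = 6.4782479e-04 Gy

6.4782e-04 Gy


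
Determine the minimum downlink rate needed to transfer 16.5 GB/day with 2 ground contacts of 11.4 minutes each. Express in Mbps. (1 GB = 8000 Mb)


total contact time = 2 * 11.4 * 60 = 1368.0000 s
data = 16.5 GB = 132000.0000 Mb
rate = 132000.0000 / 1368.0000 = 96.4912 Mbps

96.4912 Mbps


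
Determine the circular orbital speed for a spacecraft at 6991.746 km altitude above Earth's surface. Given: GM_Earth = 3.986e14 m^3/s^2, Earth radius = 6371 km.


r = R_E + alt = 6371.0 + 6991.746 = 13362.7460 km = 1.3362746e+07 m
v = sqrt(mu/r) = sqrt(3.986e14 / 1.3362746e+07) = 5461.6113 m/s = 5.4616 km/s

5.4616 km/s


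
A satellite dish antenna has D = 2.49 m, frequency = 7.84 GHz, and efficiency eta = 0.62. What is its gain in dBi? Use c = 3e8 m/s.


lambda = c/f = 3e8 / 7.84e+09 = 0.03826531 m
G = eta*(pi*D/lambda)^2 = 0.62*(pi*2.49/0.03826531)^2
G = 25910.7357 (linear)
G = 10*log10(25910.7357) = 44.1348 dBi

44.1348 dBi


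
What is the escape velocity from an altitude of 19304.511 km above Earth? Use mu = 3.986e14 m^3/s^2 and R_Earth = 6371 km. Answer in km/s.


r = 6371.0 + 19304.511 = 25675.5110 km = 2.5675511e+07 m
v_esc = sqrt(2*mu/r) = sqrt(2*3.986e14 / 2.5675511e+07)
v_esc = 5572.1667 m/s = 5.5722 km/s

5.5722 km/s


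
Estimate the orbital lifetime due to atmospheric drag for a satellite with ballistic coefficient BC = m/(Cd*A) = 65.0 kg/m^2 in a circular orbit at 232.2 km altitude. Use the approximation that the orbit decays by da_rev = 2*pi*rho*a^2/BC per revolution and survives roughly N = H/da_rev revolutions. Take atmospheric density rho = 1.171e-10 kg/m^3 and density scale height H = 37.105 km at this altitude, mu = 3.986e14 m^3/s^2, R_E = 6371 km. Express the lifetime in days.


a = R_E + alt = 6603.2000 km = 6.6032e+06 m
da_rev = 2*pi*rho*a^2/BC = 2*pi*1.171e-10*(6.6032e+06)^2/65.0 = 493.551311 m per revolution
N = H/da_rev = 37105.0000 m / 493.551311 m = 75.1796 revolutions
P = 2*pi*sqrt(a^3/mu) = 5340.0202 s
lifetime = N*P = 75.1796 * 5340.0202 = 401460.6880 s = 4.6465 days

4.6465 days


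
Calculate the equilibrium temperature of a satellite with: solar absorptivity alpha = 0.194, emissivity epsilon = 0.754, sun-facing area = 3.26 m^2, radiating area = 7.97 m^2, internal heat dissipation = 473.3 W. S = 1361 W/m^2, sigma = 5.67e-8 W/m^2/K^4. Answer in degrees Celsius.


Numerator = alpha*S*A_sun + Q_int = 0.194*1361*3.26 + 473.3 = 1334.0508 W
Denominator = eps*sigma*A_rad = 0.754*5.67e-8*7.97 = 3.4073185e-07 W/K^4
T^4 = 3.9152514e+09 K^4
T = 250.1439 K = -23.0061 C

-23.0061 degrees Celsius


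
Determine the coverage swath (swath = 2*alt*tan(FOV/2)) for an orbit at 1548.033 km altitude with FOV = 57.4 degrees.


FOV = 57.4 deg = 1.0018 rad
swath = 2 * alt * tan(FOV/2) = 2 * 1548.033 * tan(0.5009095)
swath = 2 * 1548.033 * 0.547484
swath = 1695.0466 km

1695.0466 km


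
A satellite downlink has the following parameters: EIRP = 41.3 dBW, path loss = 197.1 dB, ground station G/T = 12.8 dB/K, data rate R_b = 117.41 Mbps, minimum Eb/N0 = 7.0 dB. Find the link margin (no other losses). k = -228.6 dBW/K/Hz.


C/N0 = EIRP - FSPL + G/T - k = 41.3 - 197.1 + 12.8 - (-228.6)
C/N0 = 85.6000 dB-Hz
R_b = 117.41 Mbps = 1.1741e+08 bps -> 10*log10(R_b) = 80.6971 dB-Hz
Eb/N0 = C/N0 - 10*log10(R_b) = 85.6000 - 80.6971 = 4.9029 dB
Margin = Eb/N0 - Eb/N0_req = 4.9029 - 7.0 = -2.0971 dB (negative margin: link does not close)

-2.0971 dB


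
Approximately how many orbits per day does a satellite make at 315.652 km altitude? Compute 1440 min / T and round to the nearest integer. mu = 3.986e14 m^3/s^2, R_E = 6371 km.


r = 6.686652e+06 m
T = 2*pi*sqrt(r^3/mu) = 5441.5710 s = 90.6929 min
revs/day = 1440 / 90.6929 = 15.8778
Rounded: 16 revolutions per day

16 revolutions per day


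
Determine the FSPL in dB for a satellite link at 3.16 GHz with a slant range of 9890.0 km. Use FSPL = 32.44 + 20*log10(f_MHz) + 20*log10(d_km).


f = 3.16 GHz = 3160.0000 MHz
d = 9890.0 km
FSPL = 32.44 + 20*log10(3160.0000) + 20*log10(9890.0)
FSPL = 32.44 + 69.9937 + 79.9039
FSPL = 182.3377 dB

182.3377 dB


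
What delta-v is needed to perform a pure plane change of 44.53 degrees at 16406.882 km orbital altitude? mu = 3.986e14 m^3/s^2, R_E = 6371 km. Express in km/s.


r = 22777.8820 km = 2.2777882e+07 m
V = sqrt(mu/r) = 4183.2323 m/s
di = 44.53 deg = 0.7771951 rad
dV = 2*V*sin(di/2) = 2*4183.2323*sin(0.3885976)
dV = 3169.9774 m/s = 3.1700 km/s

3.1700 km/s


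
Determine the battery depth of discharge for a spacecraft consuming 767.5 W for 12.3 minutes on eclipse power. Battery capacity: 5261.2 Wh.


E_used = P * t / 60 = 767.5 * 12.3 / 60 = 157.3375 Wh
DOD = E_used / E_total * 100 = 157.3375 / 5261.2 * 100
DOD = 2.9905 %

2.9905 %


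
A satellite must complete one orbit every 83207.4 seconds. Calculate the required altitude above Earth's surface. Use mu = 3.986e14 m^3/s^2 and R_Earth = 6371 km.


T = 83207.4 s
r = (mu*T^2/(4*pi^2))^(1/3) = (3.986e14 * 83207.4^2 / (4*pi^2))^(1/3)
r = 4.1193986e+07 m = 41193.9863 km
alt = r - R_E = 41193.9863 - 6371 = 34822.9863 km

34822.9863 km


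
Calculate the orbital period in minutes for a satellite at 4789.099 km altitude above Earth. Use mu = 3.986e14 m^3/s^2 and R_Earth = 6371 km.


r = 11160.0990 km = 1.1160099e+07 m
T = 2*pi*sqrt(r^3/mu) = 2*pi*sqrt(1.3899659e+21 / 3.986e14)
T = 11733.1140 s = 195.5519 min

195.5519 minutes


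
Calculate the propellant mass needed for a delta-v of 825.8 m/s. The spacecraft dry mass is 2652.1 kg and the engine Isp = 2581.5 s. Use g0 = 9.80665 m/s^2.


ve = Isp * g0 = 2581.5 * 9.80665 = 25315.866975 m/s
mass ratio = exp(dv/ve) = exp(825.8/25315.866975) = 1.03315772
m_prop = m_dry * (mr - 1) = 2652.1 * (1.03315772 - 1)
m_prop = 87.9376 kg

87.9376 kg


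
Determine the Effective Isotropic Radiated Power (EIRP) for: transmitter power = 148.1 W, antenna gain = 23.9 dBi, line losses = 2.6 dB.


Pt = 148.1 W = 21.7056 dBW
EIRP = Pt_dBW + Gt - losses = 21.7056 + 23.9 - 2.6 = 43.0056 dBW

43.0056 dBW


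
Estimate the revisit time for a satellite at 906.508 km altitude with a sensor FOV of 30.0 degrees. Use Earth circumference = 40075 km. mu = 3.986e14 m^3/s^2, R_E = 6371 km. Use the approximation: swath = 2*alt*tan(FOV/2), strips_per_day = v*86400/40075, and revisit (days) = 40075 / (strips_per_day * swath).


swath = 2*906.508*tan(0.2617994) = 485.7962 km
v = sqrt(mu/r) = 7400.7767 m/s = 7.4008 km/s
strips/day = v*86400/40075 = 7.4008*86400/40075 = 15.9558
coverage/day = strips * swath = 15.9558 * 485.7962 = 7751.2475 km
revisit = 40075 / 7751.2475 = 5.1701 days

5.1701 days


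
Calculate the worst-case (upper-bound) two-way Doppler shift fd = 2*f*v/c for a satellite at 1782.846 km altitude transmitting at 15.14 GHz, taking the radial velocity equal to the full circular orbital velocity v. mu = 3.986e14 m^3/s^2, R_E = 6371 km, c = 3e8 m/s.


r = 8.153846e+06 m
v = sqrt(mu/r) = 6991.7742 m/s (worst-case radial velocity)
f = 15.14 GHz = 1.514e+10 Hz
fd = 2*f*v/c = 2*1.514e+10*6991.7742/3.0e+08
fd = 705703.0768 Hz

705703.0768 Hz


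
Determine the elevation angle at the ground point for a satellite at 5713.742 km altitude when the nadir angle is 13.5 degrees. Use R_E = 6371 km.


r = R_E + alt = 12084.7420 km
Law of sines in the satellite / Earth-center / ground-point triangle:
  sin(nadir)/R_E = sin(90 + el)/r  =>  cos(el) = (r/R_E)*sin(nadir)
cos(el) = (12084.7420 / 6371.0000) * sin(13.5 deg) = 0.4428076
el = arccos(0.4428076) = 63.7168 deg
(Earth-central angle = 90 - nadir - el = 12.7832 deg)

63.7168 degrees


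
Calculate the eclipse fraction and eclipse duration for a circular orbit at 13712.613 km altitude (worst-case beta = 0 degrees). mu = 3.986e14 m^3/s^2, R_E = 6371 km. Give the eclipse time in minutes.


r = 20083.6130 km
T = 472.0878 min
Eclipse fraction = arcsin(R_E/r)/pi = arcsin(6371.0000/20083.6130)/pi
= arcsin(0.3172238)/pi = 0.1027506
Eclipse duration = 0.1027506 * 472.0878 = 48.5073 min

48.5073 minutes


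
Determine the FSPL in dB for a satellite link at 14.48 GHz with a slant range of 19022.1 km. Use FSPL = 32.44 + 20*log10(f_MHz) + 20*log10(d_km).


f = 14.48 GHz = 14480.0000 MHz
d = 19022.1 km
FSPL = 32.44 + 20*log10(14480.0000) + 20*log10(19022.1)
FSPL = 32.44 + 83.2154 + 85.5852
FSPL = 201.2405 dB

201.2405 dB


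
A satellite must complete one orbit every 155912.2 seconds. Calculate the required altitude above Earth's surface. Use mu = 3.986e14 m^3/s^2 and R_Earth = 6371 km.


T = 155912.2 s
r = (mu*T^2/(4*pi^2))^(1/3) = (3.986e14 * 155912.2^2 / (4*pi^2))^(1/3)
r = 6.2610319e+07 m = 62610.3194 km
alt = r - R_E = 62610.3194 - 6371 = 56239.3194 km

56239.3194 km


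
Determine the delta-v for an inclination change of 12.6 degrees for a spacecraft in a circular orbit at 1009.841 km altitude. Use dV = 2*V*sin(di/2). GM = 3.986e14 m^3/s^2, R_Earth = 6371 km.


r = 7380.8410 km = 7.380841e+06 m
V = sqrt(mu/r) = 7348.7881 m/s
di = 12.6 deg = 0.2199115 rad
dV = 2*V*sin(di/2) = 2*7348.7881*sin(0.1099557)
dV = 1612.8284 m/s = 1.6128 km/s

1.6128 km/s


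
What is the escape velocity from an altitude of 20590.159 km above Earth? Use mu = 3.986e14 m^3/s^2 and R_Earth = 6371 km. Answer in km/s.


r = 6371.0 + 20590.159 = 26961.1590 km = 2.6961159e+07 m
v_esc = sqrt(2*mu/r) = sqrt(2*3.986e14 / 2.6961159e+07)
v_esc = 5437.6890 m/s = 5.4377 km/s

5.4377 km/s


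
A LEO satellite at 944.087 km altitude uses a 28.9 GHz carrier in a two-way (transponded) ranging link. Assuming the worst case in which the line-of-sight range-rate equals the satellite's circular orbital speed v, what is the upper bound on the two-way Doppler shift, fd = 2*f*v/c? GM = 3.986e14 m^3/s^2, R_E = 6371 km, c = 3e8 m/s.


r = 7.315087e+06 m
v = sqrt(mu/r) = 7381.7426 m/s (worst-case radial velocity)
f = 28.9 GHz = 2.89e+10 Hz
fd = 2*f*v/c = 2*2.89e+10*7381.7426/3.0e+08
fd = 1.4222157e+06 Hz

1.4222e+06 Hz


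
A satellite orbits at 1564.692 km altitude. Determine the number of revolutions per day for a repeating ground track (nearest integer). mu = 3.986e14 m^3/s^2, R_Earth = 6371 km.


r = 7.935692e+06 m
T = 2*pi*sqrt(r^3/mu) = 7035.3940 s = 117.2566 min
revs/day = 1440 / 117.2566 = 12.2808
Rounded: 12 revolutions per day

12 revolutions per day


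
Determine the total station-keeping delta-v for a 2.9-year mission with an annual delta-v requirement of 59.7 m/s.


dV = rate * years = 59.7 * 2.9
dV = 173.1300 m/s

173.1300 m/s


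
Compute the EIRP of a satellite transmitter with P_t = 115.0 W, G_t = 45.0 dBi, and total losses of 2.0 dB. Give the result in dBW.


Pt = 115.0 W = 20.6070 dBW
EIRP = Pt_dBW + Gt - losses = 20.6070 + 45.0 - 2.0 = 63.6070 dBW

63.6070 dBW


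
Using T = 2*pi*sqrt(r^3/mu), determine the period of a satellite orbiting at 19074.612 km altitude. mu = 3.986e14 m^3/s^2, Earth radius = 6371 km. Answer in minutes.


r = 25445.6120 km = 2.5445612e+07 m
T = 2*pi*sqrt(r^3/mu) = 2*pi*sqrt(1.6475504e+22 / 3.986e14)
T = 40395.2753 s = 673.2546 min

673.2546 minutes


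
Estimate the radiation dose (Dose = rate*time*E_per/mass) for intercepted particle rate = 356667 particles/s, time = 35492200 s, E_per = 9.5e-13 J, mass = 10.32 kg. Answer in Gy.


Total energy deposited = rate * time * E_per
  = 356667 * 35492200 * 9.5e-13 = 12.0260 J
Dose = E_total / mass = 12.0260 / 10.32
Dose = 1.1653 Gy

1.1653 Gy


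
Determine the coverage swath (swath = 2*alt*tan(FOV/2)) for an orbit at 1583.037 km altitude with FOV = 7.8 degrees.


FOV = 7.8 deg = 0.1361357 rad
swath = 2 * alt * tan(FOV/2) = 2 * 1583.037 * tan(0.06806784)
swath = 2 * 1583.037 * 0.06817316
swath = 215.8413 km

215.8413 km


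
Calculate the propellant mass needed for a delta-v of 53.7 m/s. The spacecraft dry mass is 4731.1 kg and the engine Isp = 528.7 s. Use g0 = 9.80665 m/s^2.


ve = Isp * g0 = 528.7 * 9.80665 = 5184.775855 m/s
mass ratio = exp(dv/ve) = exp(53.7/5184.775855) = 1.01041107
m_prop = m_dry * (mr - 1) = 4731.1 * (1.01041107 - 1)
m_prop = 49.2558 kg

49.2558 kg


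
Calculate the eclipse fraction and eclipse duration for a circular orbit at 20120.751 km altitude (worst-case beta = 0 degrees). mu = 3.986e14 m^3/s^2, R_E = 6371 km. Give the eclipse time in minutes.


r = 26491.7510 km
T = 715.1975 min
Eclipse fraction = arcsin(R_E/r)/pi = arcsin(6371.0000/26491.7510)/pi
= arcsin(0.24049)/pi = 0.07730811
Eclipse duration = 0.07730811 * 715.1975 = 55.2906 min

55.2906 minutes


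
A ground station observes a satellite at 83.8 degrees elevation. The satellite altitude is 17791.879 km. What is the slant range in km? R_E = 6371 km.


h = 17791.879 km, el = 83.8 deg
d = -R_E*sin(el) + sqrt((R_E*sin(el))^2 + 2*R_E*h + h^2)
d = -6371.0000*sin(1.4626) + sqrt((6371.0000*0.994151)^2 + 2*6371.0000*17791.879 + 17791.879^2)
d = 17819.3445 km

17819.3445 km


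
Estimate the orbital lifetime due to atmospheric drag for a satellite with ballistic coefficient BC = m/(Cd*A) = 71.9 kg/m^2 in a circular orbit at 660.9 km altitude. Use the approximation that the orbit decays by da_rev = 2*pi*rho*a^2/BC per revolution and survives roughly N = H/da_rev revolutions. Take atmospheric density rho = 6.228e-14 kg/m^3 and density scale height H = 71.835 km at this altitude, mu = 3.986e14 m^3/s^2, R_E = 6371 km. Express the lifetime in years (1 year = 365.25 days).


a = R_E + alt = 7031.9000 km = 7.0319e+06 m
da_rev = 2*pi*rho*a^2/BC = 2*pi*6.228e-14*(7.0319e+06)^2/71.9 = 0.269119368 m per revolution
N = H/da_rev = 71835.0000 m / 0.269119368 m = 266926.1621 revolutions
P = 2*pi*sqrt(a^3/mu) = 5868.4073 s
lifetime = N*P = 266926.1621 * 5868.4073 = 1.5664314e+09 s = 18129.9936 days
years = 18129.9936 / 365.25 = 49.6372 years

49.6372 years


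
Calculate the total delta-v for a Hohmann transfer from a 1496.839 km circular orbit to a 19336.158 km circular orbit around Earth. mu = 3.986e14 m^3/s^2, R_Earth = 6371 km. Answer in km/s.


r1 = 7867.8390 km = 7.867839e+06 m
r2 = 25707.1580 km = 2.5707158e+07 m
dv1 = sqrt(mu/r1)*(sqrt(2*r2/(r1+r2)) - 1) = 1690.2321 m/s
dv2 = sqrt(mu/r2)*(1 - sqrt(2*r1/(r1+r2))) = 1241.9611 m/s
total dv = |dv1| + |dv2| = 1690.2321 + 1241.9611 = 2932.1931 m/s = 2.9322 km/s

2.9322 km/s


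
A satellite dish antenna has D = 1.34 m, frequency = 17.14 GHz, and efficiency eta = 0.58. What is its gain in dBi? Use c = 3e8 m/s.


lambda = c/f = 3e8 / 1.714e+10 = 0.01750292 m
G = eta*(pi*D/lambda)^2 = 0.58*(pi*1.34/0.01750292)^2
G = 33551.8492 (linear)
G = 10*log10(33551.8492) = 45.2572 dBi

45.2572 dBi


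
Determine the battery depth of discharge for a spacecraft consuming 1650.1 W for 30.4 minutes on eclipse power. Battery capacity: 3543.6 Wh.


E_used = P * t / 60 = 1650.1 * 30.4 / 60 = 836.0507 Wh
DOD = E_used / E_total * 100 = 836.0507 / 3543.6 * 100
DOD = 23.5933 %

23.5933 %


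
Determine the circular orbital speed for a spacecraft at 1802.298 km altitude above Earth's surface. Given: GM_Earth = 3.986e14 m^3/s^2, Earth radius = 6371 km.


r = R_E + alt = 6371.0 + 1802.298 = 8173.2980 km = 8.173298e+06 m
v = sqrt(mu/r) = sqrt(3.986e14 / 8.173298e+06) = 6983.4492 m/s = 6.9834 km/s

6.9834 km/s


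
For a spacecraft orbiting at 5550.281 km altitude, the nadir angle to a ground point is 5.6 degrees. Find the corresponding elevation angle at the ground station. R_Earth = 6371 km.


r = R_E + alt = 11921.2810 km
Law of sines in the satellite / Earth-center / ground-point triangle:
  sin(nadir)/R_E = sin(90 + el)/r  =>  cos(el) = (r/R_E)*sin(nadir)
cos(el) = (11921.2810 / 6371.0000) * sin(5.6 deg) = 0.1825951
el = arccos(0.1825951) = 79.4790 deg
(Earth-central angle = 90 - nadir - el = 4.9210 deg)

79.4790 degrees


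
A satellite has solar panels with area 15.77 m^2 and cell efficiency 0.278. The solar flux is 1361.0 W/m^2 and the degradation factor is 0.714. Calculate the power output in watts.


P = area * eta * S * degradation
P = 15.77 * 0.278 * 1361.0 * 0.714
P = 4260.2278 W

4260.2278 W


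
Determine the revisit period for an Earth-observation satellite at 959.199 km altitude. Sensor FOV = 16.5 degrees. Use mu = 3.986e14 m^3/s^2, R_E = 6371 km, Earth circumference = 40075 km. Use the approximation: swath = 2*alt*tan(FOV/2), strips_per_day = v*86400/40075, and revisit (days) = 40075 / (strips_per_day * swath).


swath = 2*959.199*tan(0.1439897) = 278.1545 km
v = sqrt(mu/r) = 7374.1296 m/s = 7.3741 km/s
strips/day = v*86400/40075 = 7.3741*86400/40075 = 15.8983
coverage/day = strips * swath = 15.8983 * 278.1545 = 4422.1862 km
revisit = 40075 / 4422.1862 = 9.0623 days

9.0623 days


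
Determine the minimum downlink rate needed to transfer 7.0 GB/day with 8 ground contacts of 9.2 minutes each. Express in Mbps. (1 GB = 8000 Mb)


total contact time = 8 * 9.2 * 60 = 4416.0000 s
data = 7.0 GB = 56000.0000 Mb
rate = 56000.0000 / 4416.0000 = 12.6812 Mbps

12.6812 Mbps


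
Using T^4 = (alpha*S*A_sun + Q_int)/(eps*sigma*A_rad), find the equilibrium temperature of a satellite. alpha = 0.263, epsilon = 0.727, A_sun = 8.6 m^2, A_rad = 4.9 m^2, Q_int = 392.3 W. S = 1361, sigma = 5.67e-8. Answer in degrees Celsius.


Numerator = alpha*S*A_sun + Q_int = 0.263*1361*8.6 + 392.3 = 3470.6098 W
Denominator = eps*sigma*A_rad = 0.727*5.67e-8*4.9 = 2.0198241e-07 W/K^4
T^4 = 1.7182733e+10 K^4
T = 362.0538 K = 88.9038 C

88.9038 degrees Celsius


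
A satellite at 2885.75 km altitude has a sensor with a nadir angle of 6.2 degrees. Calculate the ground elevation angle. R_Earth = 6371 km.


r = R_E + alt = 9256.7500 km
Law of sines in the satellite / Earth-center / ground-point triangle:
  sin(nadir)/R_E = sin(90 + el)/r  =>  cos(el) = (r/R_E)*sin(nadir)
cos(el) = (9256.7500 / 6371.0000) * sin(6.2 deg) = 0.1569178
el = arccos(0.1569178) = 80.9720 deg
(Earth-central angle = 90 - nadir - el = 2.8280 deg)

80.9720 degrees


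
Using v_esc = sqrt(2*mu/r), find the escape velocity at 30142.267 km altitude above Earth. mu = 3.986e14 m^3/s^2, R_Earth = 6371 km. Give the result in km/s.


r = 6371.0 + 30142.267 = 36513.2670 km = 3.6513267e+07 m
v_esc = sqrt(2*mu/r) = sqrt(2*3.986e14 / 3.6513267e+07)
v_esc = 4672.5967 m/s = 4.6726 km/s

4.6726 km/s


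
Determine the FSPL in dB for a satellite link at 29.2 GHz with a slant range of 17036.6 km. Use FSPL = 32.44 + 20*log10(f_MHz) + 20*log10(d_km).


f = 29.2 GHz = 29200.0000 MHz
d = 17036.6 km
FSPL = 32.44 + 20*log10(29200.0000) + 20*log10(17036.6)
FSPL = 32.44 + 89.3077 + 84.6277
FSPL = 206.3753 dB

206.3753 dB


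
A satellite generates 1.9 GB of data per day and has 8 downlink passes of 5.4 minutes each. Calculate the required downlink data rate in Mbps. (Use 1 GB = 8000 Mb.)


total contact time = 8 * 5.4 * 60 = 2592.0000 s
data = 1.9 GB = 15200.0000 Mb
rate = 15200.0000 / 2592.0000 = 5.8642 Mbps

5.8642 Mbps


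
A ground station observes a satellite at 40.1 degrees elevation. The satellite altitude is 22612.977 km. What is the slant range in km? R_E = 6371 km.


h = 22612.977 km, el = 40.1 deg
d = -R_E*sin(el) + sqrt((R_E*sin(el))^2 + 2*R_E*h + h^2)
d = -6371.0000*sin(0.699877) + sqrt((6371.0000*0.6441236)^2 + 2*6371.0000*22612.977 + 22612.977^2)
d = 24467.6329 km

24467.6329 km


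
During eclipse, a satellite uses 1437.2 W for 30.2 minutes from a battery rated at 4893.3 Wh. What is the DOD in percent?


E_used = P * t / 60 = 1437.2 * 30.2 / 60 = 723.3907 Wh
DOD = E_used / E_total * 100 = 723.3907 / 4893.3 * 100
DOD = 14.7833 %

14.7833 %


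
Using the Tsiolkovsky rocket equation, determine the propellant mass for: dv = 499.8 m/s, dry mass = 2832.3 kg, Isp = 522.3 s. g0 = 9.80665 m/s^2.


ve = Isp * g0 = 522.3 * 9.80665 = 5122.013295 m/s
mass ratio = exp(dv/ve) = exp(499.8/5122.013295) = 1.10249833
m_prop = m_dry * (mr - 1) = 2832.3 * (1.10249833 - 1)
m_prop = 290.3060 kg

290.3060 kg


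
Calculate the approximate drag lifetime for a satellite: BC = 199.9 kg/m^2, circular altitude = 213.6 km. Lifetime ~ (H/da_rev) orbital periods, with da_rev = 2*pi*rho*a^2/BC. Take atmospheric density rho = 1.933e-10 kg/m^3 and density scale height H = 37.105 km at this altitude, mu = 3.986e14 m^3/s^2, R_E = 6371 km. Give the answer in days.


a = R_E + alt = 6584.6000 km = 6.5846e+06 m
da_rev = 2*pi*rho*a^2/BC = 2*pi*1.933e-10*(6.5846e+06)^2/199.9 = 263.425446 m per revolution
N = H/da_rev = 37105.0000 m / 263.425446 m = 140.8558 revolutions
P = 2*pi*sqrt(a^3/mu) = 5317.4733 s
lifetime = N*P = 140.8558 * 5317.4733 = 748996.9169 s = 8.6689 days

8.6689 days


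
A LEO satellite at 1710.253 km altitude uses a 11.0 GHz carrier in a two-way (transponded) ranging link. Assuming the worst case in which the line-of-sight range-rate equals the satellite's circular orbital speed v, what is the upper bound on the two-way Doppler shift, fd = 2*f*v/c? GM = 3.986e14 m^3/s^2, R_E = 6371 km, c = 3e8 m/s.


r = 8.081253e+06 m
v = sqrt(mu/r) = 7023.1072 m/s (worst-case radial velocity)
f = 11.0 GHz = 1.1e+10 Hz
fd = 2*f*v/c = 2*1.1e+10*7023.1072/3.0e+08
fd = 515027.8589 Hz

515027.8589 Hz


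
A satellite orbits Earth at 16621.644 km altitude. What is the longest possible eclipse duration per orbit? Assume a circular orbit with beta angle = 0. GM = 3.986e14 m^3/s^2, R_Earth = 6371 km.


r = 22992.6440 km
T = 578.2869 min
Eclipse fraction = arcsin(R_E/r)/pi = arcsin(6371.0000/22992.6440)/pi
= arcsin(0.2770886)/pi = 0.08936956
Eclipse duration = 0.08936956 * 578.2869 = 51.6812 min

51.6812 minutes


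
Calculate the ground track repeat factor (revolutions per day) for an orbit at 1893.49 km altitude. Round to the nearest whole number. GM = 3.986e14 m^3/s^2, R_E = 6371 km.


r = 8.26449e+06 m
T = 2*pi*sqrt(r^3/mu) = 7477.1365 s = 124.6189 min
revs/day = 1440 / 124.6189 = 11.5552
Rounded: 12 revolutions per day

12 revolutions per day


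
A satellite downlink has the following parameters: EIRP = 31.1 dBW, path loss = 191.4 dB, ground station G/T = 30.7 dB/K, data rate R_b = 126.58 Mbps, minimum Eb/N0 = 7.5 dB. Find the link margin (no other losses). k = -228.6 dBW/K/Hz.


C/N0 = EIRP - FSPL + G/T - k = 31.1 - 191.4 + 30.7 - (-228.6)
C/N0 = 99.0000 dB-Hz
R_b = 126.58 Mbps = 1.2658e+08 bps -> 10*log10(R_b) = 81.0237 dB-Hz
Eb/N0 = C/N0 - 10*log10(R_b) = 99.0000 - 81.0237 = 17.9763 dB
Margin = Eb/N0 - Eb/N0_req = 17.9763 - 7.5 = 10.4763 dB (link closes)

10.4763 dB
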